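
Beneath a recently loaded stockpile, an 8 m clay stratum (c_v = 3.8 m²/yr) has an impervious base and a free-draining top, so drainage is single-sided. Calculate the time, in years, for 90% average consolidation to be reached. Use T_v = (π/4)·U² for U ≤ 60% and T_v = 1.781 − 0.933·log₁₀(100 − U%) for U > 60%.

t ≈ 14.3 years

Drainage path length: H_d = H = 8 m (single drainage).
U > 60%: T_v = 1.781 − 0.933·log₁₀(100 − 90) = 0.848.
t = T_v·H_d²/c_v = 0.848×8²/3.8 = 14.28 years.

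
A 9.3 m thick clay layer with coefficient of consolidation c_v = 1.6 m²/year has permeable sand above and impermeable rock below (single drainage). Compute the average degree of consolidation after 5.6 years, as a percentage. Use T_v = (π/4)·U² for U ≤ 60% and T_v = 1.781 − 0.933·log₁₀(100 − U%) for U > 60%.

U ≈ 36.3 %

Drainage path length: H_d = H = 9.3 m (single drainage).
T_v = c_v·t/H_d² = 1.6×5.6/9.3² = 0.1036.
T_v = 0.1036 corresponds to the U ≤ 60% branch:
U = √(4T_v/π) = 0.3632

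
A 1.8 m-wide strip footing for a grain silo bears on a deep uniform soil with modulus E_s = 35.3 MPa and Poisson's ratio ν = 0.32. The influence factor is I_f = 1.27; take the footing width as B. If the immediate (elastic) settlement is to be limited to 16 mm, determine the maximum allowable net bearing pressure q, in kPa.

q ≈ 275 kPa

E_s = 35.3 MPa = 35300 kPa.
S_e = q·B·(1−ν²)/E_s · I_f  ⇒  q = S_e·E_s / (B·(1−ν²)·I_f).
q = 0.016 × 35300 / (1.8 × 0.8976 × 1.27) = 275.3 kPa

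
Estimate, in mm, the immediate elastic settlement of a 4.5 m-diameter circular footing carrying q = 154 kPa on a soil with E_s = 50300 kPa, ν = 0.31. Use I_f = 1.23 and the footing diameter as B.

S_e ≈ 15.3 mm

Immediate (elastic) settlement: S_e = q·B·(1−ν²)/E_s · I_f.
S_e = 154 × 4.5 × (1 − 0.31²) / 50300 × 1.23
    = 154 × 4.5 × 0.9039 / 50300 × 1.23
    = 0.01532 m = 15.32 mm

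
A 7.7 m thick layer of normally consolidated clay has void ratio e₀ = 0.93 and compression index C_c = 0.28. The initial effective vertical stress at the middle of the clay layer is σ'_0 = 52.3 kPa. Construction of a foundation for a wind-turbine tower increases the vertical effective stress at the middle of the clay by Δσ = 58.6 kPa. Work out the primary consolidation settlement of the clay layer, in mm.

S_c ≈ 365 mm

Final effective stress: σ'_f = σ'_0 + Δσ = 52.3 + 58.6 = 110.9 kPa.
Normally consolidated clay, so the full stress increment lies on the virgin compression line:
S_c = C_c·H/(1+e₀)·log₁₀(σ'_f/σ'_0) = 0.28×7.7/(1+0.93)×log₁₀(110.9/52.3)
    = 1.1171 × 0.32643 = 0.3647 m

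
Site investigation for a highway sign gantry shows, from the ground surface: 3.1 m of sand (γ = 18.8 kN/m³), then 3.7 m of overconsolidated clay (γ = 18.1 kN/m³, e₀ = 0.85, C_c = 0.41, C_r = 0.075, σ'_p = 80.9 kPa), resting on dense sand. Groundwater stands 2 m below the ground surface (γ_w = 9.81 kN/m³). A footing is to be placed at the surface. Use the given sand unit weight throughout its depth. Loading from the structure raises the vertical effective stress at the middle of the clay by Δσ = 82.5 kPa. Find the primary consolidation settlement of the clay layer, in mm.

Mid-depth of clay below the ground surface: z = 3.1 + 3.7/2 = 4.95 m.
Total vertical stress at mid-clay: σ_v = 18.8×3.1 + 18.1×1.85 = 91.765 kPa.
Pore pressure: u = 9.81×(4.95 − 2) = 28.94 kPa.
Initial effective stress: σ'_0 = σ_v − u = 91.765 − 28.94 = 62.825 kPa.
Final effective stress: σ'_f = 62.825 + 82.5 = 145.32 kPa.
σ'_f = 145.32 > σ'_p = 80.9 kPa, so the stress path crosses the preconsolidation pressure — recompression up to σ'_p, then virgin compression beyond:
S_c = H/(1+e₀)·[C_r·log₁₀(σ'_p/σ'_0) + C_c·log₁₀(σ'_f/σ'_p)]
    = 3.7/1.85 × [0.075×log₁₀(80.9/62.825) + 0.41×log₁₀(145.32/80.9)]
    = 2 × [0.0082362 + 0.10429] = 0.2251 m

S_c ≈ 225 mm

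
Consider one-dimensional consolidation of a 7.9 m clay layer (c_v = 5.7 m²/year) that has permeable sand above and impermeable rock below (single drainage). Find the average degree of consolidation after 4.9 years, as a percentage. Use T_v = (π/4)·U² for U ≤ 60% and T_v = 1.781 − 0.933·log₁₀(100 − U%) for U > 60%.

U ≈ 73.1 %

Drainage path length: H_d = H = 7.9 m (single drainage).
T_v = c_v·t/H_d² = 5.7×4.9/7.9² = 0.44752.
T_v = 0.44752 corresponds to the U > 60% branch:
U = 1 − 10^((1.781 − T_v)/0.933)/100 = 0.7313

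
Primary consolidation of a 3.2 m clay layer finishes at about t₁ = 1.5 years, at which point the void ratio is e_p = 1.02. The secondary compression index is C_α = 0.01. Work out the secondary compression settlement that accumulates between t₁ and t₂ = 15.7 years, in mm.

S_s ≈ 16.2 mm

Secondary compression: S_s = C_α·H/(1+e_p)·log₁₀(t₂/t₁)
S_s = 0.01×3.2/(1+1.02)×log₁₀(15.7/1.5)
    = 0.01584 × 1.02 = 0.01616 m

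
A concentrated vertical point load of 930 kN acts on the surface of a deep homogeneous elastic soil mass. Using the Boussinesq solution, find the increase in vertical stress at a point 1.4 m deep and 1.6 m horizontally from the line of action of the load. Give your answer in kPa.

Δσ_z ≈ 28.1 kPa

Boussinesq vertical stress below a point load on an elastic half-space:
Δσ_z = 3P/(2πz²) · [1 + (r/z)²]^(−5/2)
r/z = 1.6/1.4 = 1.1429; [1+(r/z)²]^(−5/2) = 0.12382.
Δσ_z = 3×930/(2π×1.4²) × 0.12382 = 226.55 × 0.12382 = 28.05 kPa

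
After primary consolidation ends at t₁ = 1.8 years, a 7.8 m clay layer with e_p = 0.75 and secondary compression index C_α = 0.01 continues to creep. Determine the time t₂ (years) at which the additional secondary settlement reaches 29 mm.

S_s = C_α·H/(1+e_p)·log₁₀(t₂/t₁) ⇒ log₁₀(t₂/t₁) = S_s·(1+e_p)/(C_α·H).
log₁₀(t₂/t₁) = 0.029 × (1+0.75) / (0.01×7.8) = 0.6506
t₂ = t₁ × 10^0.6506 = 1.8 × 4.473 = 8.052 years

t₂ ≈ 8.05 years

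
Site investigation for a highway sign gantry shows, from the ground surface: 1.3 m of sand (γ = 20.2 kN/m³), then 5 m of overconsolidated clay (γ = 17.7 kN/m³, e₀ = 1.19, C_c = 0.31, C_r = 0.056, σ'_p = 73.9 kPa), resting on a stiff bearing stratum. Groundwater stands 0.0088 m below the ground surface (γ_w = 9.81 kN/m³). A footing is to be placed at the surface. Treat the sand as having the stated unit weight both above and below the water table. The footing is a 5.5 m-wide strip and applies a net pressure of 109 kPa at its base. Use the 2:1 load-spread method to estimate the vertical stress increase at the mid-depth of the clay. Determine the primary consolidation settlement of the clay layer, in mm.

Mid-depth of clay below the ground surface: z = 1.3 + 5/2 = 3.8 m.
Total vertical stress at mid-clay: σ_v = 20.2×1.3 + 17.7×2.5 = 70.51 kPa.
Pore pressure: u = 9.81×(3.8 − 0.0088) = 37.19 kPa.
Initial effective stress: σ'_0 = σ_v − u = 70.51 − 37.19 = 33.32 kPa.
Stress increase at mid-clay by the 2:1 spreading method:
Δσ = qB/(B+z) = 109×5.5/(5.5+3.8) = 64.462 kPa
Final effective stress: σ'_f = 33.32 + 64.462 = 97.782 kPa.
σ'_f = 97.782 > σ'_p = 73.9 kPa, so the stress path crosses the preconsolidation pressure — recompression up to σ'_p, then virgin compression beyond:
S_c = H/(1+e₀)·[C_r·log₁₀(σ'_p/σ'_0) + C_c·log₁₀(σ'_f/σ'_p)]
    = 5/2.19 × [0.056×log₁₀(73.9/33.32) + 0.31×log₁₀(97.782/73.9)]
    = 2.2831 × [0.019373 + 0.0377] = 0.1303 m

S_c ≈ 130 mm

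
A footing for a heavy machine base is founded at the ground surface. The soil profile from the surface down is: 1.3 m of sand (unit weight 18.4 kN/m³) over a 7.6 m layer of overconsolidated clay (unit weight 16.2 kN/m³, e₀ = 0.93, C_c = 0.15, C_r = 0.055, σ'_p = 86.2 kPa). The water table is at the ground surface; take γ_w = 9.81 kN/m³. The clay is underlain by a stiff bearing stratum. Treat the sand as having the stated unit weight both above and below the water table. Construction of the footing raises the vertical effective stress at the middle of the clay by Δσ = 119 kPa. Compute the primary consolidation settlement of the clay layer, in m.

S_c ≈ 0.233 m

Mid-depth of clay below the ground surface: z = 1.3 + 7.6/2 = 5.1 m.
Total vertical stress at mid-clay: σ_v = 18.4×1.3 + 16.2×3.8 = 85.48 kPa.
Pore pressure: u = 9.81×(5.1 − 0) = 50.031 kPa.
Initial effective stress: σ'_0 = σ_v − u = 85.48 − 50.031 = 35.449 kPa.
Final effective stress: σ'_f = 35.449 + 119 = 154.45 kPa.
σ'_f = 154.45 > σ'_p = 86.2 kPa, so the stress path crosses the preconsolidation pressure — recompression up to σ'_p, then virgin compression beyond:
S_c = H/(1+e₀)·[C_r·log₁₀(σ'_p/σ'_0) + C_c·log₁₀(σ'_f/σ'_p)]
    = 7.6/1.93 × [0.055×log₁₀(86.2/35.449) + 0.15×log₁₀(154.45/86.2)]
    = 3.9378 × [0.021225 + 0.037992] = 0.2332 m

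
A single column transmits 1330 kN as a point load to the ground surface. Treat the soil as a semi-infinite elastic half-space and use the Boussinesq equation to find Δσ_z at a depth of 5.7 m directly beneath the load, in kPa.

Δσ_z ≈ 19.5 kPa

Boussinesq vertical stress below a point load on an elastic half-space:
Δσ_z = 3P/(2πz²) · [1 + (r/z)²]^(−5/2)
r/z = 0/5.7 = 0; [1+(r/z)²]^(−5/2) = 1.
Δσ_z = 3×1330/(2π×5.7²) × 1 = 19.545 × 1 = 19.55 kPa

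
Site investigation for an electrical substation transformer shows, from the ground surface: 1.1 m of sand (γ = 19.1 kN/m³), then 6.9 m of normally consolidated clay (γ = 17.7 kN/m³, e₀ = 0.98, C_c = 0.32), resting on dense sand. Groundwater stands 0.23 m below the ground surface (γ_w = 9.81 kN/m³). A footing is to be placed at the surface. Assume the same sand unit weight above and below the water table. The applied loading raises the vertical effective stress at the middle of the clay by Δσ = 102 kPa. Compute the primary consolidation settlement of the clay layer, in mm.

S_c ≈ 616 mm

Mid-depth of clay below the ground surface: z = 1.1 + 6.9/2 = 4.55 m.
Total vertical stress at mid-clay: σ_v = 19.1×1.1 + 17.7×3.45 = 82.075 kPa.
Pore pressure: u = 9.81×(4.55 − 0.23) = 42.379 kPa.
Initial effective stress: σ'_0 = σ_v − u = 82.075 − 42.379 = 39.696 kPa.
Final effective stress: σ'_f = σ'_0 + Δσ = 39.696 + 102 = 141.7 kPa.
Normally consolidated clay, so the full stress increment lies on the virgin compression line:
S_c = C_c·H/(1+e₀)·log₁₀(σ'_f/σ'_0) = 0.32×6.9/(1+0.98)×log₁₀(141.7/39.696)
    = 1.1152 × 0.55262 = 0.6163 m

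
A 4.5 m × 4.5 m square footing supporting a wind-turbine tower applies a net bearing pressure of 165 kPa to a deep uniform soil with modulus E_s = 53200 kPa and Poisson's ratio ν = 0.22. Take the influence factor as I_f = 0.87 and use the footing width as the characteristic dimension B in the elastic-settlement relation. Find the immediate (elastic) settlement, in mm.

S_e ≈ 11.6 mm

Immediate (elastic) settlement: S_e = q·B·(1−ν²)/E_s · I_f.
S_e = 165 × 4.5 × (1 − 0.22²) / 53200 × 0.87
    = 165 × 4.5 × 0.9516 / 53200 × 0.87
    = 0.01155 m = 11.55 mm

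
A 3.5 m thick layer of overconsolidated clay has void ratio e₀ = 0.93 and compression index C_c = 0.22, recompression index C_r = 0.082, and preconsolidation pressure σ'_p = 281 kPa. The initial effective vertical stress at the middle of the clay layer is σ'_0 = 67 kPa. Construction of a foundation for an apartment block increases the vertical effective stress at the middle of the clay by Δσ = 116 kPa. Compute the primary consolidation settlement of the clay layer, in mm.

S_c ≈ 64.9 mm

Final effective stress: σ'_f = 67 + 116 = 183 kPa.
σ'_f = 183 ≤ σ'_p = 281 kPa, so the clay remains overconsolidated and only the recompression index applies:
S_c = C_r·H/(1+e₀)·log₁₀(σ'_f/σ'_0) = 0.082×3.5/1.93×log₁₀(183/67)
    = 0.14871 × 0.43638 = 0.06489 m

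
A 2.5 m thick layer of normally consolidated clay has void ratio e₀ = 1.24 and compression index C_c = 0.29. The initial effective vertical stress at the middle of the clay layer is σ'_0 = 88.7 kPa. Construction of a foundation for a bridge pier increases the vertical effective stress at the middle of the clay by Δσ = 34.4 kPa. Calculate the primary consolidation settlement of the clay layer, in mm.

S_c ≈ 46.1 mm

Final effective stress: σ'_f = σ'_0 + Δσ = 88.7 + 34.4 = 123.1 kPa.
Normally consolidated clay, so the full stress increment lies on the virgin compression line:
S_c = C_c·H/(1+e₀)·log₁₀(σ'_f/σ'_0) = 0.29×2.5/(1+1.24)×log₁₀(123.1/88.7)
    = 0.32366 × 0.14233 = 0.04607 m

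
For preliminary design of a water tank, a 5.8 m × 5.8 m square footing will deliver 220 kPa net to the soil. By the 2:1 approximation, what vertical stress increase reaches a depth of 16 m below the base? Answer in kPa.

By the 2:1 method the load spreads at 1 horizontal : 2 vertical, so at depth z the loaded area has grown by z in each plan dimension:
Δσ = qBL/((B+z)(L+z)) = 220×5.8×5.8/((5.8+16)(5.8+16)) = 15.573 kPa

Δσ_z ≈ 15.6 kPa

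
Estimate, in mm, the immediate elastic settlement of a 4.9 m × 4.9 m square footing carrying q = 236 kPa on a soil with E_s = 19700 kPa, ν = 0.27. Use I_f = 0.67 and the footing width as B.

Immediate (elastic) settlement: S_e = q·B·(1−ν²)/E_s · I_f.
S_e = 236 × 4.9 × (1 − 0.27²) / 19700 × 0.67
    = 236 × 4.9 × 0.9271 / 19700 × 0.67
    = 0.03646 m = 36.46 mm

S_e ≈ 36.5 mm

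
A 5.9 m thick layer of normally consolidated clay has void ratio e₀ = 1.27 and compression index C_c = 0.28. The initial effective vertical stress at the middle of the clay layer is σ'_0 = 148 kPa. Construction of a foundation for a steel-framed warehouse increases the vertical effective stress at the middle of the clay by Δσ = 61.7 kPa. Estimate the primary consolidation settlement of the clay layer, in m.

S_c ≈ 0.11 m

Final effective stress: σ'_f = σ'_0 + Δσ = 148 + 61.7 = 209.7 kPa.
Normally consolidated clay, so the full stress increment lies on the virgin compression line:
S_c = C_c·H/(1+e₀)·log₁₀(σ'_f/σ'_0) = 0.28×5.9/(1+1.27)×log₁₀(209.7/148)
    = 0.72775 × 0.15134 = 0.1101 m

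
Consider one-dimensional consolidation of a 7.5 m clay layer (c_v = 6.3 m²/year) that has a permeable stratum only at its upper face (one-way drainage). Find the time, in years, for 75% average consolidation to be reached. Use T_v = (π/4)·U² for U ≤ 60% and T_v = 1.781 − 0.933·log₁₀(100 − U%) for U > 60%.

t ≈ 4.26 years

Drainage path length: H_d = H = 7.5 m (single drainage).
U > 60%: T_v = 1.781 − 0.933·log₁₀(100 − 75) = 0.47672.
t = T_v·H_d²/c_v = 0.47672×7.5²/6.3 = 4.256 years.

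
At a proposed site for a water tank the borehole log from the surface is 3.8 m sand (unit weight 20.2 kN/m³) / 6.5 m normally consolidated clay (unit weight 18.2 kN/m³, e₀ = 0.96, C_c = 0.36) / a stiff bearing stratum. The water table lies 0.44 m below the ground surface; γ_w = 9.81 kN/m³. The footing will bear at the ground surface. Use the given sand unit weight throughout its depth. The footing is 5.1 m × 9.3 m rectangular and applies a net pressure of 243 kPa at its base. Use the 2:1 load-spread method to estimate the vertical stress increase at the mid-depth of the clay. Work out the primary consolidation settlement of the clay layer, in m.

S_c ≈ 0.309 m

Mid-depth of clay below the ground surface: z = 3.8 + 6.5/2 = 7.05 m.
Total vertical stress at mid-clay: σ_v = 20.2×3.8 + 18.2×3.25 = 135.91 kPa.
Pore pressure: u = 9.81×(7.05 − 0.44) = 64.844 kPa.
Initial effective stress: σ'_0 = σ_v − u = 135.91 − 64.844 = 71.066 kPa.
Stress increase at mid-clay by the 2:1 spreading method:
Δσ = qBL/((B+z)(L+z)) = 243×5.1×9.3/((5.1+7.05)(9.3+7.05)) = 58.018 kPa
Final effective stress: σ'_f = σ'_0 + Δσ = 71.066 + 58.018 = 129.08 kPa.
Normally consolidated clay, so the full stress increment lies on the virgin compression line:
S_c = C_c·H/(1+e₀)·log₁₀(σ'_f/σ'_0) = 0.36×6.5/(1+0.96)×log₁₀(129.08/71.066)
    = 1.1939 × 0.2592 = 0.3095 m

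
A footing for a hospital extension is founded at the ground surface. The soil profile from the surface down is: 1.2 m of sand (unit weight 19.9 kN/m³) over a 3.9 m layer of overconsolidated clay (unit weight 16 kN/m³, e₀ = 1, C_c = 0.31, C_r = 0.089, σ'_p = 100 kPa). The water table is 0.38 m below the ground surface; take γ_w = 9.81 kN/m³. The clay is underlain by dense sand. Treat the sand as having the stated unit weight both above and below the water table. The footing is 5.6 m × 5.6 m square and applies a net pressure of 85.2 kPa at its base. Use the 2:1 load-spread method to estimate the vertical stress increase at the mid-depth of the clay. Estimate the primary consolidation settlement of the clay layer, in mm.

Mid-depth of clay below the ground surface: z = 1.2 + 3.9/2 = 3.15 m.
Total vertical stress at mid-clay: σ_v = 19.9×1.2 + 16×1.95 = 55.08 kPa.
Pore pressure: u = 9.81×(3.15 − 0.38) = 27.174 kPa.
Initial effective stress: σ'_0 = σ_v − u = 55.08 − 27.174 = 27.906 kPa.
Stress increase at mid-clay by the 2:1 spreading method:
Δσ = qBL/((B+z)(L+z)) = 85.2×5.6×5.6/((5.6+3.15)(5.6+3.15)) = 34.898 kPa
Final effective stress: σ'_f = 27.906 + 34.898 = 62.804 kPa.
σ'_f = 62.804 ≤ σ'_p = 100 kPa, so the clay remains overconsolidated and only the recompression index applies:
S_c = C_r·H/(1+e₀)·log₁₀(σ'_f/σ'_0) = 0.089×3.9/2×log₁₀(62.804/27.906)
    = 0.17355 × 0.35229 = 0.06114 m

S_c ≈ 61.1 mm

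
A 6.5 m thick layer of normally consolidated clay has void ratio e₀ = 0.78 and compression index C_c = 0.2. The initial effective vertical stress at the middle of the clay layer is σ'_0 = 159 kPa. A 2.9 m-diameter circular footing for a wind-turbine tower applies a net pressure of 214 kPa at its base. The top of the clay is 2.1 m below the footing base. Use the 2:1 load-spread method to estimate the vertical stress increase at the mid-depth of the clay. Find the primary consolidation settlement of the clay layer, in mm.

Mid-depth of clay below the footing base: z = 2.1 + 6.5/2 = 5.35 m.
Stress increase at mid-clay by the 2:1 spreading method:
Δσ ≈ qD²/(D+z)² = 214×2.9²/(2.9+5.35)² = 26.442 kPa
Final effective stress: σ'_f = σ'_0 + Δσ = 159 + 26.442 = 185.44 kPa.
Normally consolidated clay, so the full stress increment lies on the virgin compression line:
S_c = C_c·H/(1+e₀)·log₁₀(σ'_f/σ'_0) = 0.2×6.5/(1+0.78)×log₁₀(185.44/159)
    = 0.73034 × 0.066806 = 0.04879 m

S_c ≈ 48.8 mm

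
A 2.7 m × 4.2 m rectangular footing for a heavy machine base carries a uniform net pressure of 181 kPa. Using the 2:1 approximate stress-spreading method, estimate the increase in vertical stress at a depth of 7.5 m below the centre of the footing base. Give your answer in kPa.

By the 2:1 method the load spreads at 1 horizontal : 2 vertical, so at depth z the loaded area has grown by z in each plan dimension:
Δσ = qBL/((B+z)(L+z)) = 181×2.7×4.2/((2.7+7.5)(4.2+7.5)) = 17.199 kPa

Δσ_z ≈ 17.2 kPa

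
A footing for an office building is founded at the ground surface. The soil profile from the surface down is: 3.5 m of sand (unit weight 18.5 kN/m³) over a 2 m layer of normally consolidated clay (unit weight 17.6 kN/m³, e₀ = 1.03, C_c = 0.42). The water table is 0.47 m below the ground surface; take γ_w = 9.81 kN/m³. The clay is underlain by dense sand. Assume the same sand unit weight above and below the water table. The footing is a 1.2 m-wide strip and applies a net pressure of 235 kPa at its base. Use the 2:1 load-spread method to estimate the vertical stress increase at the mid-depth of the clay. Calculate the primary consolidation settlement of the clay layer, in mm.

Mid-depth of clay below the ground surface: z = 3.5 + 2/2 = 4.5 m.
Total vertical stress at mid-clay: σ_v = 18.5×3.5 + 17.6×1 = 82.35 kPa.
Pore pressure: u = 9.81×(4.5 − 0.47) = 39.534 kPa.
Initial effective stress: σ'_0 = σ_v − u = 82.35 − 39.534 = 42.816 kPa.
Stress increase at mid-clay by the 2:1 spreading method:
Δσ = qB/(B+z) = 235×1.2/(1.2+4.5) = 49.474 kPa
Final effective stress: σ'_f = σ'_0 + Δσ = 42.816 + 49.474 = 92.29 kPa.
Normally consolidated clay, so the full stress increment lies on the virgin compression line:
S_c = C_c·H/(1+e₀)·log₁₀(σ'_f/σ'_0) = 0.42×2/(1+1.03)×log₁₀(92.29/42.816)
    = 0.41379 × 0.33355 = 0.138 m

S_c ≈ 138 mm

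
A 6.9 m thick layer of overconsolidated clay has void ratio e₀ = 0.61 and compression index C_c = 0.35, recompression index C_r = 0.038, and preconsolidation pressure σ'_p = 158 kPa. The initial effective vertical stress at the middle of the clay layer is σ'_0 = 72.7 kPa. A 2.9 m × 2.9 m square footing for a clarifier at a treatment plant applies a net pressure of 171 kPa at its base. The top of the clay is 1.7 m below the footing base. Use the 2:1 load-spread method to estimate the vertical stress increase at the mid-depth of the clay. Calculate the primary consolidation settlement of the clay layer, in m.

Mid-depth of clay below the footing base: z = 1.7 + 6.9/2 = 5.15 m.
Stress increase at mid-clay by the 2:1 spreading method:
Δσ = qBL/((B+z)(L+z)) = 171×2.9×2.9/((2.9+5.15)(2.9+5.15)) = 22.192 kPa
Final effective stress: σ'_f = 72.7 + 22.192 = 94.892 kPa.
σ'_f = 94.892 ≤ σ'_p = 158 kPa, so the clay remains overconsolidated and only the recompression index applies:
S_c = C_r·H/(1+e₀)·log₁₀(σ'_f/σ'_0) = 0.038×6.9/1.61×log₁₀(94.892/72.7)
    = 0.16286 × 0.1157 = 0.01884 m

S_c ≈ 0.0188 m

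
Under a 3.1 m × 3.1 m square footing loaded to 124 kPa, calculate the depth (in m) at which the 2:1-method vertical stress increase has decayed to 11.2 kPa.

2:1 spreading — at depth z the loaded area has grown by z in each plan dimension:
qB²/(B+z)² = Δσ_z ⇒ z = B(√(q/Δσ_z) − 1) = 3.1×(√(124/11.2) − 1) = 7.215 m

z ≈ 7.21 m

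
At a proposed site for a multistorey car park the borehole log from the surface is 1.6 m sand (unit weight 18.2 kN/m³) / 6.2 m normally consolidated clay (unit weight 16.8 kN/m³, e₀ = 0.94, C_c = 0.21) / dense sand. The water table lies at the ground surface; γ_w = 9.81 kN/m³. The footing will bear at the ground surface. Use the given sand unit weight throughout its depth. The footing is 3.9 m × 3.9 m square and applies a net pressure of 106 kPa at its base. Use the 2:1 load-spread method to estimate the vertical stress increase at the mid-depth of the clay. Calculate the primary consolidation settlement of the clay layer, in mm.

S_c ≈ 141 mm

Mid-depth of clay below the ground surface: z = 1.6 + 6.2/2 = 4.7 m.
Total vertical stress at mid-clay: σ_v = 18.2×1.6 + 16.8×3.1 = 81.2 kPa.
Pore pressure: u = 9.81×(4.7 − 0) = 46.107 kPa.
Initial effective stress: σ'_0 = σ_v − u = 81.2 − 46.107 = 35.093 kPa.
Stress increase at mid-clay by the 2:1 spreading method:
Δσ = qBL/((B+z)(L+z)) = 106×3.9×3.9/((3.9+4.7)(3.9+4.7)) = 21.799 kPa
Final effective stress: σ'_f = σ'_0 + Δσ = 35.093 + 21.799 = 56.892 kPa.
Normally consolidated clay, so the full stress increment lies on the virgin compression line:
S_c = C_c·H/(1+e₀)·log₁₀(σ'_f/σ'_0) = 0.21×6.2/(1+0.94)×log₁₀(56.892/35.093)
    = 0.67113 × 0.20983 = 0.1408 m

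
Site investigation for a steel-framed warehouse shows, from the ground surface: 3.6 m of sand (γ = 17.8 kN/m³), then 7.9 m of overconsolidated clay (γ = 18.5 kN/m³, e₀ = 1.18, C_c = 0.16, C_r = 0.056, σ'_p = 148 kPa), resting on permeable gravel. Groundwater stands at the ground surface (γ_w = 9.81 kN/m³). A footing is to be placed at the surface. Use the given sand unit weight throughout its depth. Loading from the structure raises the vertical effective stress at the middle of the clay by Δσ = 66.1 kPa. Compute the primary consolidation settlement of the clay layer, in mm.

Mid-depth of clay below the ground surface: z = 3.6 + 7.9/2 = 7.55 m.
Total vertical stress at mid-clay: σ_v = 17.8×3.6 + 18.5×3.95 = 137.16 kPa.
Pore pressure: u = 9.81×(7.55 − 0) = 74.066 kPa.
Initial effective stress: σ'_0 = σ_v − u = 137.16 − 74.066 = 63.094 kPa.
Final effective stress: σ'_f = 63.094 + 66.1 = 129.19 kPa.
σ'_f = 129.19 ≤ σ'_p = 148 kPa, so the clay remains overconsolidated and only the recompression index applies:
S_c = C_r·H/(1+e₀)·log₁₀(σ'_f/σ'_0) = 0.056×7.9/2.18×log₁₀(129.19/63.094)
    = 0.20294 × 0.31124 = 0.06316 m

S_c ≈ 63.2 mm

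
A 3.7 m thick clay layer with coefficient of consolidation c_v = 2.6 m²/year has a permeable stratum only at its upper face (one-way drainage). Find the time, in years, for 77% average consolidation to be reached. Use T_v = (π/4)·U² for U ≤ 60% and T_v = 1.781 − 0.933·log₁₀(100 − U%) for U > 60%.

Drainage path length: H_d = H = 3.7 m (single drainage).
U > 60%: T_v = 1.781 − 0.933·log₁₀(100 − 77) = 0.51051.
t = T_v·H_d²/c_v = 0.51051×3.7²/2.6 = 2.688 years.

t ≈ 2.69 years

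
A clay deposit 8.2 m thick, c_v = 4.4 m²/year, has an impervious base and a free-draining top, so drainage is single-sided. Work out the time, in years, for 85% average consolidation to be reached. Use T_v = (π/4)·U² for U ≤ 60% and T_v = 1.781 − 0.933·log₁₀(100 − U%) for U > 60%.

Drainage path length: H_d = H = 8.2 m (single drainage).
U > 60%: T_v = 1.781 − 0.933·log₁₀(100 − 85) = 0.68371.
t = T_v·H_d²/c_v = 0.68371×8.2²/4.4 = 10.45 years.

t ≈ 10.4 years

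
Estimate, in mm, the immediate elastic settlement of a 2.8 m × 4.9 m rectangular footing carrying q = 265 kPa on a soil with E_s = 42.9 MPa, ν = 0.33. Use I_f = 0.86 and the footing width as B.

Immediate (elastic) settlement: S_e = q·B·(1−ν²)/E_s · I_f.
E_s = 42.9 MPa = 42900 kPa.
S_e = 265 × 2.8 × (1 − 0.33²) / 42900 × 0.86
    = 265 × 2.8 × 0.8911 / 42900 × 0.86
    = 0.01325 m = 13.25 mm

S_e ≈ 13.3 mm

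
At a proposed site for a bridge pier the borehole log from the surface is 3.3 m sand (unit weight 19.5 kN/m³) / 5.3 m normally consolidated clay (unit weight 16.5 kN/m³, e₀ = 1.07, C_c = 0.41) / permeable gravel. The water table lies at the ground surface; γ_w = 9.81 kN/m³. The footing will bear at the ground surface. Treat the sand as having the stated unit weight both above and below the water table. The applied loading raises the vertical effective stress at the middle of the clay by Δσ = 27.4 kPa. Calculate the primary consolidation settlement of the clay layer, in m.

S_c ≈ 0.2 m

Mid-depth of clay below the ground surface: z = 3.3 + 5.3/2 = 5.95 m.
Total vertical stress at mid-clay: σ_v = 19.5×3.3 + 16.5×2.65 = 108.07 kPa.
Pore pressure: u = 9.81×(5.95 − 0) = 58.37 kPa.
Initial effective stress: σ'_0 = σ_v − u = 108.07 − 58.37 = 49.7 kPa.
Final effective stress: σ'_f = σ'_0 + Δσ = 49.7 + 27.4 = 77.1 kPa.
Normally consolidated clay, so the full stress increment lies on the virgin compression line:
S_c = C_c·H/(1+e₀)·log₁₀(σ'_f/σ'_0) = 0.41×5.3/(1+1.07)×log₁₀(77.1/49.7)
    = 1.0498 × 0.1907 = 0.2002 m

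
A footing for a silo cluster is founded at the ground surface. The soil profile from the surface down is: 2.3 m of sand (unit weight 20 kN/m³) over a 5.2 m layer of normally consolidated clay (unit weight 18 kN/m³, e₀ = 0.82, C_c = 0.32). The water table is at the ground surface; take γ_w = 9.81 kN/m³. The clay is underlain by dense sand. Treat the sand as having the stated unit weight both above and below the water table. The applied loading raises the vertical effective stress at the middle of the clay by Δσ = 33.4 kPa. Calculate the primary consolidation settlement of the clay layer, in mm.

S_c ≈ 221 mm

Mid-depth of clay below the ground surface: z = 2.3 + 5.2/2 = 4.9 m.
Total vertical stress at mid-clay: σ_v = 20×2.3 + 18×2.6 = 92.8 kPa.
Pore pressure: u = 9.81×(4.9 − 0) = 48.069 kPa.
Initial effective stress: σ'_0 = σ_v − u = 92.8 − 48.069 = 44.731 kPa.
Final effective stress: σ'_f = σ'_0 + Δσ = 44.731 + 33.4 = 78.131 kPa.
Normally consolidated clay, so the full stress increment lies on the virgin compression line:
S_c = C_c·H/(1+e₀)·log₁₀(σ'_f/σ'_0) = 0.32×5.2/(1+0.82)×log₁₀(78.131/44.731)
    = 0.91429 × 0.24221 = 0.2215 m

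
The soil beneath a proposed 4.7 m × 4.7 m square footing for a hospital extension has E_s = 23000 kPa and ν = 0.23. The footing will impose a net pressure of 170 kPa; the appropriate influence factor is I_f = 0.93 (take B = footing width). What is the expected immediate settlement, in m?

S_e ≈ 0.0306 m

Immediate (elastic) settlement: S_e = q·B·(1−ν²)/E_s · I_f.
S_e = 170 × 4.7 × (1 − 0.23²) / 23000 × 0.93
    = 170 × 4.7 × 0.9471 / 23000 × 0.93
    = 0.0306 m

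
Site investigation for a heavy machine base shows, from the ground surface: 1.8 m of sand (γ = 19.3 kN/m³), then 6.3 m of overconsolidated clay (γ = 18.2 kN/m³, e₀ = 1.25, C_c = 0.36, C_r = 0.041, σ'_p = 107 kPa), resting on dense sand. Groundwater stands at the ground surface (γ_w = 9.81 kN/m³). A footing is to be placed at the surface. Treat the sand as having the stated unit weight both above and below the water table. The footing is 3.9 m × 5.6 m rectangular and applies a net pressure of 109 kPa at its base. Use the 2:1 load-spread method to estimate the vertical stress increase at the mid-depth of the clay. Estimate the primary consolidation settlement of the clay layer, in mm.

S_c ≈ 23 mm

Mid-depth of clay below the ground surface: z = 1.8 + 6.3/2 = 4.95 m.
Total vertical stress at mid-clay: σ_v = 19.3×1.8 + 18.2×3.15 = 92.07 kPa.
Pore pressure: u = 9.81×(4.95 − 0) = 48.56 kPa.
Initial effective stress: σ'_0 = σ_v − u = 92.07 − 48.56 = 43.51 kPa.
Stress increase at mid-clay by the 2:1 spreading method:
Δσ = qBL/((B+z)(L+z)) = 109×3.9×5.6/((3.9+4.95)(5.6+4.95)) = 25.497 kPa
Final effective stress: σ'_f = 43.51 + 25.497 = 69.007 kPa.
σ'_f = 69.007 ≤ σ'_p = 107 kPa, so the clay remains overconsolidated and only the recompression index applies:
S_c = C_r·H/(1+e₀)·log₁₀(σ'_f/σ'_0) = 0.041×6.3/2.25×log₁₀(69.007/43.51)
    = 0.1148 × 0.2003 = 0.02299 m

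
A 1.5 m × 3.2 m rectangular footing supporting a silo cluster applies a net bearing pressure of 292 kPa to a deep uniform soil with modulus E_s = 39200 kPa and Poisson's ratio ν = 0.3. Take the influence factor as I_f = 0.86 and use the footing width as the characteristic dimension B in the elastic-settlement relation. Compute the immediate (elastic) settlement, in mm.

S_e ≈ 8.74 mm

Immediate (elastic) settlement: S_e = q·B·(1−ν²)/E_s · I_f.
S_e = 292 × 1.5 × (1 − 0.3²) / 39200 × 0.86
    = 292 × 1.5 × 0.91 / 39200 × 0.86
    = 0.008744 m = 8.744 mm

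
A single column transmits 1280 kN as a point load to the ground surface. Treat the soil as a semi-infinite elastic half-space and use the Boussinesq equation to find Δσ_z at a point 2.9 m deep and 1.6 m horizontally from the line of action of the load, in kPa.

Boussinesq vertical stress below a point load on an elastic half-space:
Δσ_z = 3P/(2πz²) · [1 + (r/z)²]^(−5/2)
r/z = 1.6/2.9 = 0.55172; [1+(r/z)²]^(−5/2) = 0.5146.
Δσ_z = 3×1280/(2π×2.9²) × 0.5146 = 72.67 × 0.5146 = 37.4 kPa

Δσ_z ≈ 37.4 kPa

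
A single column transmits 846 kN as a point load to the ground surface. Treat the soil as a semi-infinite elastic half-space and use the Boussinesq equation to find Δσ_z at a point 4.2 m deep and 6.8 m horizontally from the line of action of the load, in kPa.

Δσ_z ≈ 0.918 kPa

Boussinesq vertical stress below a point load on an elastic half-space:
Δσ_z = 3P/(2πz²) · [1 + (r/z)²]^(−5/2)
r/z = 6.8/4.2 = 1.619; [1+(r/z)²]^(−5/2) = 0.040071.
Δσ_z = 3×846/(2π×4.2²) × 0.040071 = 22.899 × 0.040071 = 0.9176 kPa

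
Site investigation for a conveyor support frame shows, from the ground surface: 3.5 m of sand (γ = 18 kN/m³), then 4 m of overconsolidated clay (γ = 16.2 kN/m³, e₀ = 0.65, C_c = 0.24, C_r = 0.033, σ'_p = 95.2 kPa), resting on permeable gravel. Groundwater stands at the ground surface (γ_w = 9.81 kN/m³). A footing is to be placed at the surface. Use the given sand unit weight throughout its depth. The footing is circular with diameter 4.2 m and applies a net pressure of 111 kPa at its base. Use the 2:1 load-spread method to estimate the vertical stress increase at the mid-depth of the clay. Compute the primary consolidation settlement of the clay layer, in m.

Mid-depth of clay below the ground surface: z = 3.5 + 4/2 = 5.5 m.
Total vertical stress at mid-clay: σ_v = 18×3.5 + 16.2×2 = 95.4 kPa.
Pore pressure: u = 9.81×(5.5 − 0) = 53.955 kPa.
Initial effective stress: σ'_0 = σ_v − u = 95.4 − 53.955 = 41.445 kPa.
Stress increase at mid-clay by the 2:1 spreading method:
Δσ ≈ qD²/(D+z)² = 111×4.2²/(4.2+5.5)² = 20.81 kPa
Final effective stress: σ'_f = 41.445 + 20.81 = 62.255 kPa.
σ'_f = 62.255 ≤ σ'_p = 95.2 kPa, so the clay remains overconsolidated and only the recompression index applies:
S_c = C_r·H/(1+e₀)·log₁₀(σ'_f/σ'_0) = 0.033×4/1.65×log₁₀(62.255/41.445)
    = 0.079999 × 0.1767 = 0.01414 m

S_c ≈ 0.0141 m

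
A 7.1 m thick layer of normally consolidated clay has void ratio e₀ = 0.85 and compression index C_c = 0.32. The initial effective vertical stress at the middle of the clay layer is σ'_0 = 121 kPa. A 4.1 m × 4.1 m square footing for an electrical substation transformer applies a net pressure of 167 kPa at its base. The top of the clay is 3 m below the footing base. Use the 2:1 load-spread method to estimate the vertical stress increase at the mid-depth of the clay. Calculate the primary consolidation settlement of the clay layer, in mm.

S_c ≈ 99.3 mm

Mid-depth of clay below the footing base: z = 3 + 7.1/2 = 6.55 m.
Stress increase at mid-clay by the 2:1 spreading method:
Δσ = qBL/((B+z)(L+z)) = 167×4.1×4.1/((4.1+6.55)(4.1+6.55)) = 24.751 kPa
Final effective stress: σ'_f = σ'_0 + Δσ = 121 + 24.751 = 145.75 kPa.
Normally consolidated clay, so the full stress increment lies on the virgin compression line:
S_c = C_c·H/(1+e₀)·log₁₀(σ'_f/σ'_0) = 0.32×7.1/(1+0.85)×log₁₀(145.75/121)
    = 1.2281 × 0.080823 = 0.09926 m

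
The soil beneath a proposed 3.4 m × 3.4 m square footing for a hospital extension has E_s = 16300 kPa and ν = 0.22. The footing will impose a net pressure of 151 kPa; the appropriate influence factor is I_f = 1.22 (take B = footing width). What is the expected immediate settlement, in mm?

Immediate (elastic) settlement: S_e = q·B·(1−ν²)/E_s · I_f.
S_e = 151 × 3.4 × (1 − 0.22²) / 16300 × 1.22
    = 151 × 3.4 × 0.9516 / 16300 × 1.22
    = 0.03657 m = 36.57 mm

S_e ≈ 36.6 mm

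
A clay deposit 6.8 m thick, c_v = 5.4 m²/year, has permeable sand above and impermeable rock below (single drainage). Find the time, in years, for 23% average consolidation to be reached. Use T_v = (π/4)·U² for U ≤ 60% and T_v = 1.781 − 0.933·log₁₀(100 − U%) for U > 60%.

Drainage path length: H_d = H = 6.8 m (single drainage).
U ≤ 60%: T_v = (π/4)·U² = (π/4)×0.23² = 0.041548.
t = T_v·H_d²/c_v = 0.041548×6.8²/5.4 = 0.3558 years.

t ≈ 0.356 years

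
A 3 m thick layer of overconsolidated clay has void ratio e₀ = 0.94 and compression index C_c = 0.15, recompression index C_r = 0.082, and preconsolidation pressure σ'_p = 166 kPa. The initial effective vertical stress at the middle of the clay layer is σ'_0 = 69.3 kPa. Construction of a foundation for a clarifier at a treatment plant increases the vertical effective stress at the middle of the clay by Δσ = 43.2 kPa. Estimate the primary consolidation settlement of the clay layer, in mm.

Final effective stress: σ'_f = 69.3 + 43.2 = 112.5 kPa.
σ'_f = 112.5 ≤ σ'_p = 166 kPa, so the clay remains overconsolidated and only the recompression index applies:
S_c = C_r·H/(1+e₀)·log₁₀(σ'_f/σ'_0) = 0.082×3/1.94×log₁₀(112.5/69.3)
    = 0.1268 × 0.21042 = 0.02668 m

S_c ≈ 26.7 mm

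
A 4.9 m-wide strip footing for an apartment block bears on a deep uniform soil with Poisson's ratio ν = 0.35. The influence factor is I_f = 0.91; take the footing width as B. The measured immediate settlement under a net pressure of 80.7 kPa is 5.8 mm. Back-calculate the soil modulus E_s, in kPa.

E_s ≈ 54400 kPa

S_e = q·B·(1−ν²)/E_s · I_f  ⇒  E_s = q·B·(1−ν²)·I_f / S_e.
E_s = 80.7 × 4.9 × 0.8775 × 0.91 / 0.0058 = 54440 kPa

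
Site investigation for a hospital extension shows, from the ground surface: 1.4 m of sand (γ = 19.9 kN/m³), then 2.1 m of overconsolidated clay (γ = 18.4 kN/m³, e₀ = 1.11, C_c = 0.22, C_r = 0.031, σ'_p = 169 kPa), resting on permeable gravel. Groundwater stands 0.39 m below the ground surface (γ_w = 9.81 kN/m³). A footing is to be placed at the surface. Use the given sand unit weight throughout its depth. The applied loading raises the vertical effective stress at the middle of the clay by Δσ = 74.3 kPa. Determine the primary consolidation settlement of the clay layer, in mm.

S_c ≈ 17.7 mm

Mid-depth of clay below the ground surface: z = 1.4 + 2.1/2 = 2.45 m.
Total vertical stress at mid-clay: σ_v = 19.9×1.4 + 18.4×1.05 = 47.18 kPa.
Pore pressure: u = 9.81×(2.45 − 0.39) = 20.209 kPa.
Initial effective stress: σ'_0 = σ_v − u = 47.18 − 20.209 = 26.971 kPa.
Final effective stress: σ'_f = 26.971 + 74.3 = 101.27 kPa.
σ'_f = 101.27 ≤ σ'_p = 169 kPa, so the clay remains overconsolidated and only the recompression index applies:
S_c = C_r·H/(1+e₀)·log₁₀(σ'_f/σ'_0) = 0.031×2.1/2.11×log₁₀(101.27/26.971)
    = 0.030853 × 0.57458 = 0.01773 m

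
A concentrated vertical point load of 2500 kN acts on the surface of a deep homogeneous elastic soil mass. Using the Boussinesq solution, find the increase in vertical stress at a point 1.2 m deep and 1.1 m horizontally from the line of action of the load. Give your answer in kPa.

Boussinesq vertical stress below a point load on an elastic half-space:
Δσ_z = 3P/(2πz²) · [1 + (r/z)²]^(−5/2)
r/z = 1.1/1.2 = 0.91667; [1+(r/z)²]^(−5/2) = 0.21767.
Δσ_z = 3×2500/(2π×1.2²) × 0.21767 = 828.93 × 0.21767 = 180.4 kPa

Δσ_z ≈ 180 kPa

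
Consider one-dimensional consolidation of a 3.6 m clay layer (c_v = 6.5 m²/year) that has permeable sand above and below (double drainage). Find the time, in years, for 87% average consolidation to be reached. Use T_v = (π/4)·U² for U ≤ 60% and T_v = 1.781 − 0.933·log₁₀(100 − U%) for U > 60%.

t ≈ 0.37 years

Drainage path length: H_d = H/2 = 1.8 m (double drainage).
U > 60%: T_v = 1.781 − 0.933·log₁₀(100 − 87) = 0.74169.
t = T_v·H_d²/c_v = 0.74169×1.8²/6.5 = 0.3697 years.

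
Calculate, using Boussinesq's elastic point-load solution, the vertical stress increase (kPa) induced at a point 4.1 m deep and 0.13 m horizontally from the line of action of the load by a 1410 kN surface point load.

Δσ_z ≈ 39.9 kPa

Boussinesq vertical stress below a point load on an elastic half-space:
Δσ_z = 3P/(2πz²) · [1 + (r/z)²]^(−5/2)
r/z = 0.13/4.1 = 0.031707; [1+(r/z)²]^(−5/2) = 0.99749.
Δσ_z = 3×1410/(2π×4.1²) × 0.99749 = 40.049 × 0.99749 = 39.95 kPa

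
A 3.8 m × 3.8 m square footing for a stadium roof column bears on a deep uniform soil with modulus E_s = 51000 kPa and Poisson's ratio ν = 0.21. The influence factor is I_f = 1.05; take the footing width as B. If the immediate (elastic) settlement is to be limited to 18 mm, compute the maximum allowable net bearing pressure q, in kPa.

S_e = q·B·(1−ν²)/E_s · I_f  ⇒  q = S_e·E_s / (B·(1−ν²)·I_f).
q = 0.018 × 51000 / (3.8 × 0.9559 × 1.05) = 240.7 kPa

q ≈ 241 kPa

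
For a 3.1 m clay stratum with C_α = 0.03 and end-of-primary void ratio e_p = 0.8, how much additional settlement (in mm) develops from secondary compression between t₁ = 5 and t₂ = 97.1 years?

Secondary compression: S_s = C_α·H/(1+e_p)·log₁₀(t₂/t₁)
S_s = 0.03×3.1/(1+0.8)×log₁₀(97.1/5)
    = 0.05167 × 1.288 = 0.06656 m

S_s ≈ 66.6 mm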